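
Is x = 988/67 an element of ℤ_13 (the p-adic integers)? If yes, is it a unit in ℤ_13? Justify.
x ∈ ℤ_13 but not a unit; v_13(x) = 1 > 0

ℤ_13 = {x ∈ ℚ_13 : v_13(x) ≥ 0} and ℤ_13^× = {x ∈ ℤ_13 : v_13(x) = 0}. Here v_13(988/67) = v_13(num) − v_13(den) = 1; compare against these criteria.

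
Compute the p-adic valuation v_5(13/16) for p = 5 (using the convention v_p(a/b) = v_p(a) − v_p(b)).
v_5(13/16) = 0

Factor powers of 5 from the numerator and denominator of the reduced fraction: 13 = 5^0 · 13 and 16 = 5^0 · 16. Apply v_p(a/b) = v_p(a) − v_p(b): v_5(13/16) = 0 − 0 = 0.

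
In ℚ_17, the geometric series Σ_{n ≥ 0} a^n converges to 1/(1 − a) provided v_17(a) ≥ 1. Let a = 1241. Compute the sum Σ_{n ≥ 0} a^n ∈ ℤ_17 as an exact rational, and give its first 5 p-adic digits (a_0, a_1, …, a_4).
Σ a^n = 1/(1 − a) = -1/1240;  first 5 digits = (1, 5, 12, 13, 15)

v_17(a) = 1 ≥ 1, so the series converges in ℤ_17 to 1/(1 − a) = 1/(1 − 1241) = -1/1240. Expand this rational in ℤ_17: compute digits iteratively via d_i = x_i mod 17, x_{i+1} = (x_i − d_i)/17. The first 5 digits are (1, 5, 12, 13, 15).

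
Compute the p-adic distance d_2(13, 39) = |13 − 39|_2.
d_2(13, 39) = 1/2

Step 1 — x − y = 13 − 39 = -26. Step 2 — v_2(-26) = 1 (factor: -26 = −(2^1 · 13); the sign does not affect v_p). Step 3 — |x − y|_2 = 2^{-1} = 1/2.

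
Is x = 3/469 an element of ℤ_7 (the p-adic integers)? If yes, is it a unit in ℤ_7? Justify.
x ∉ ℤ_7 (v_7(x) = -1 < 0)

ℤ_7 = {x ∈ ℚ_7 : v_7(x) ≥ 0} and ℤ_7^× = {x ∈ ℤ_7 : v_7(x) = 0}. Here v_7(3/469) = v_7(num) − v_7(den) = -1; compare against these criteria.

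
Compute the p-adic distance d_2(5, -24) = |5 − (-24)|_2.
d_2(5, -24) = 1

Step 1 — x − y = 5 − (-24) = 29. Step 2 — v_2(29) = 0 (factor: 29 = (2^0 · 29); the sign does not affect v_p). Step 3 — |x − y|_2 = 2^{0} = 1.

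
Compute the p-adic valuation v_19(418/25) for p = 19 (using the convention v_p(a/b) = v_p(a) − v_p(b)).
v_19(418/25) = 1

Factor powers of 19 from the numerator and denominator of the reduced fraction: 418 = 19^1 · 22 and 25 = 19^0 · 25. Apply v_p(a/b) = v_p(a) − v_p(b): v_19(418/25) = 1 − 0 = 1.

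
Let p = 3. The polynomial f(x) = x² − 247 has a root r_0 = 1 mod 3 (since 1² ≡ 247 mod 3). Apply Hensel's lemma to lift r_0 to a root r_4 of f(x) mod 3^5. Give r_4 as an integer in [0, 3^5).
r_4 = 241 (mod 243)

Hensel's recurrence: r_{i+1} = r_i − f(r_i)·(f′(r_i))^{-1} mod 3^{i+2}, with f′(x) = 2x. Iterate:
  r_0 = 1 (mod 3)
  r_1 = 7 (mod 9)
  r_2 = 25 (mod 27)
  r_3 = 79 (mod 81)
  r_4 = 241 (mod 243)
Final: r_4 = 241, and one checks f(r_4) ≡ 0 mod 3^5.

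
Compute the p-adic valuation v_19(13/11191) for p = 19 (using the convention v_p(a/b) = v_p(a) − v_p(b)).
v_19(13/11191) = -2

Factor powers of 19 from the numerator and denominator of the reduced fraction: 13 = 19^0 · 13 and 11191 = 19^2 · 31. Apply v_p(a/b) = v_p(a) − v_p(b): v_19(13/11191) = 0 − 2 = -2.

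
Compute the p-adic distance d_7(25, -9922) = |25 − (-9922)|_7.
d_7(25, -9922) = 1/343

Step 1 — x − y = 25 − (-9922) = 9947. Step 2 — v_7(9947) = 3 (factor: 9947 = (7^3 · 29); the sign does not affect v_p). Step 3 — |x − y|_7 = 7^{-3} = 1/343.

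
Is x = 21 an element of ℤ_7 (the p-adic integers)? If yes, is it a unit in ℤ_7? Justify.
x ∈ ℤ_7 but not a unit; v_7(x) = 1 > 0

ℤ_7 = {x ∈ ℚ_7 : v_7(x) ≥ 0} and ℤ_7^× = {x ∈ ℤ_7 : v_7(x) = 0}. Here v_7(21) = v_7(num) − v_7(den) = 1; compare against these criteria.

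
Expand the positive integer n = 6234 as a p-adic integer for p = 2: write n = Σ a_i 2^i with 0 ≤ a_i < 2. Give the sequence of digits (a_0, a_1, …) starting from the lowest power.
(a_0, a_1, …) = (0, 1, 0, 1, 1, 0, 1, 0, 0, 0, 0, 1, 1)

Repeated division by 2 gives the digits low-to-high: 6234 = 1·2^1 + 1·2^3 + 1·2^4 + 1·2^6 + 1·2^11 + 1·2^12. Digit sequence: (0, 1, 0, 1, 1, 0, 1, 0, 0, 0, 0, 1, 1).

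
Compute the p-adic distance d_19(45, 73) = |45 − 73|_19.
d_19(45, 73) = 1

Step 1 — x − y = 45 − 73 = -28. Step 2 — v_19(-28) = 0 (factor: -28 = −(19^0 · 28); the sign does not affect v_p). Step 3 — |x − y|_19 = 19^{0} = 1.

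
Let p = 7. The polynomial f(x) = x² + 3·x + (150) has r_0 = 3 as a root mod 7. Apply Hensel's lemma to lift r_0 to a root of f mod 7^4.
r_3 = 458 (mod 2401)

Hensel: r_{i+1} = r_i − f(r_i)·(f′(r_i))^{-1} mod 7^{i+2}, f′(x) = 2x + 3. Iterate:
  r_0 = 3 (mod 7)
  r_1 = 17 (mod 49)
  r_2 = 115 (mod 343)
  r_3 = 458 (mod 2401)
Final: r = 458 satisfies f(r) ≡ 0 mod 7^4.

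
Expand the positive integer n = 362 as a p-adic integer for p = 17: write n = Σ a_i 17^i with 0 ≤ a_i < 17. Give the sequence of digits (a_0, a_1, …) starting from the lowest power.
(a_0, a_1, …) = (5, 4, 1)

Repeated division by 17 gives the digits low-to-high: 362 = 5 + 4·17^1 + 1·17^2. Digit sequence: (5, 4, 1).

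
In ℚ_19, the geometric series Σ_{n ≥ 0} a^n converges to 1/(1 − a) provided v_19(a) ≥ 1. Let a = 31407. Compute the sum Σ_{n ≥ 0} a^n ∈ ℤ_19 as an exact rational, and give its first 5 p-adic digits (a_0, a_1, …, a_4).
Σ a^n = 1/(1 − a) = -1/31406;  first 5 digits = (1, 0, 11, 4, 7)

v_19(a) = 2 ≥ 1, so the series converges in ℤ_19 to 1/(1 − a) = 1/(1 − 31407) = -1/31406. Expand this rational in ℤ_19: compute digits iteratively via d_i = x_i mod 19, x_{i+1} = (x_i − d_i)/19. The first 5 digits are (1, 0, 11, 4, 7).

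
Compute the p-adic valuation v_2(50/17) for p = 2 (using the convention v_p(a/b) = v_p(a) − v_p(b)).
v_2(50/17) = 1

Factor powers of 2 from the numerator and denominator of the reduced fraction: 50 = 2^1 · 25 and 17 = 2^0 · 17. Apply v_p(a/b) = v_p(a) − v_p(b): v_2(50/17) = 1 − 0 = 1.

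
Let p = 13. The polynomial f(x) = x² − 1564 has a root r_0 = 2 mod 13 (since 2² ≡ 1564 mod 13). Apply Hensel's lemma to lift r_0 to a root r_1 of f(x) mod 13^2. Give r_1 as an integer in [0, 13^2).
r_1 = 54 (mod 169)

Hensel's recurrence: r_{i+1} = r_i − f(r_i)·(f′(r_i))^{-1} mod 13^{i+2}, with f′(x) = 2x. Iterate:
  r_0 = 2 (mod 13)
  r_1 = 54 (mod 169)
Final: r_1 = 54, and one checks f(r_1) ≡ 0 mod 13^2.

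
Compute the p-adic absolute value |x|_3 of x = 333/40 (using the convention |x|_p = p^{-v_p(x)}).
|333/40|_3 = 1/9

Step 1 — compute v_3(x) by factoring powers of 3 out of the numerator and denominator: v_3(333/40) = 2. Step 2 — apply |x|_p = p^{-v_p(x)} = 3^{-2} = 1/9.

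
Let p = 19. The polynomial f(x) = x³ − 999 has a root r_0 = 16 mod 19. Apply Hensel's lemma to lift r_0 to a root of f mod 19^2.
r_1 = 35 (mod 361)

Hensel: r_{i+1} = r_i − f(r_i)/f′(r_i) mod 19^{i+2}, where f′(x) = 3x². Iterate:
  r_0 = 16 (mod 19)
  r_1 = 35 (mod 361)
Final: r = 35 with f(r) ≡ 0 mod 19^2.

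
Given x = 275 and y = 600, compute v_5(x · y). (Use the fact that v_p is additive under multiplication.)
v_5(165000) = 4

v_p(x) = 2 (factor: 275 = 5^2 · 11); v_p(y) = 2 (factor: 600 = 5^2 · 24). Additivity: v_p(xy) = v_p(x) + v_p(y) = 2 + 2 = 4. (Direct check: xy = 165000 = 5^4 · (264).)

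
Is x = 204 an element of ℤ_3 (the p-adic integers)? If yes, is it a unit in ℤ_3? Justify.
x ∈ ℤ_3 but not a unit; v_3(x) = 1 > 0

ℤ_3 = {x ∈ ℚ_3 : v_3(x) ≥ 0} and ℤ_3^× = {x ∈ ℤ_3 : v_3(x) = 0}. Here v_3(204) = v_3(num) − v_3(den) = 1; compare against these criteria.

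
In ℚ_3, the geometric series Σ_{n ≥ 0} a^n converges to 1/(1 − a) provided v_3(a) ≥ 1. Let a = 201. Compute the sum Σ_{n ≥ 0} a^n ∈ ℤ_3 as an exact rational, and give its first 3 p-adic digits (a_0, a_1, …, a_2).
Σ a^n = 1/(1 − a) = -1/200;  first 3 digits = (1, 1, 2)

v_3(a) = 1 ≥ 1, so the series converges in ℤ_3 to 1/(1 − a) = 1/(1 − 201) = -1/200. Expand this rational in ℤ_3: compute digits iteratively via d_i = x_i mod 3, x_{i+1} = (x_i − d_i)/3. The first 3 digits are (1, 1, 2).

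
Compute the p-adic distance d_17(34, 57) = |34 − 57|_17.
d_17(34, 57) = 1

Step 1 — x − y = 34 − 57 = -23. Step 2 — v_17(-23) = 0 (factor: -23 = −(17^0 · 23); the sign does not affect v_p). Step 3 — |x − y|_17 = 17^{0} = 1.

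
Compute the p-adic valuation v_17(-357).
v_17(-357) = 1

v_17(n) is the largest exponent k such that 17^k divides n. Factor out: -357 = -17^1 · 21. (Sign doesn't affect v_p.) So v_17(-357) = 1.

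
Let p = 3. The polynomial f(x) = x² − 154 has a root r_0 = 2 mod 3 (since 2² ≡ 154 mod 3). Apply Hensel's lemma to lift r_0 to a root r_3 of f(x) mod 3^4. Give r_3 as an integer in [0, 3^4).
r_3 = 44 (mod 81)

Hensel's recurrence: r_{i+1} = r_i − f(r_i)·(f′(r_i))^{-1} mod 3^{i+2}, with f′(x) = 2x. Iterate:
  r_0 = 2 (mod 3)
  r_1 = 8 (mod 9)
  r_2 = 17 (mod 27)
  r_3 = 44 (mod 81)
Final: r_3 = 44, and one checks f(r_3) ≡ 0 mod 3^4.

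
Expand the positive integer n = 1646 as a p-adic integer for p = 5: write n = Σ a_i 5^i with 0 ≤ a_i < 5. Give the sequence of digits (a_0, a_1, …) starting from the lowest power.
(a_0, a_1, …) = (1, 4, 0, 3, 2)

Repeated division by 5 gives the digits low-to-high: 1646 = 1 + 4·5^1 + 3·5^3 + 2·5^4. Digit sequence: (1, 4, 0, 3, 2).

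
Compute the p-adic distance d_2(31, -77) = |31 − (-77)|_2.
d_2(31, -77) = 1/4

Step 1 — x − y = 31 − (-77) = 108. Step 2 — v_2(108) = 2 (factor: 108 = (2^2 · 27); the sign does not affect v_p). Step 3 — |x − y|_2 = 2^{-2} = 1/4.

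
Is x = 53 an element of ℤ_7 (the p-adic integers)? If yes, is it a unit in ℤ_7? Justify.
x ∈ ℤ_7^× (unit); v_7(x) = 0

ℤ_7 = {x ∈ ℚ_7 : v_7(x) ≥ 0} and ℤ_7^× = {x ∈ ℤ_7 : v_7(x) = 0}. Here v_7(53) = v_7(num) − v_7(den) = 0; compare against these criteria.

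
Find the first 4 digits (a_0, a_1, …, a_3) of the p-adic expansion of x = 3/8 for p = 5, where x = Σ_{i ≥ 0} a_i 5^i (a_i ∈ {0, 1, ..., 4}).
(a_0, …, a_3) = (1, 3, 0, 3)

v_5(3/8) = 0 (numerator and denominator both coprime to 5), so x ∈ ℤ_5^×. Compute digits iteratively via a_i = x_i mod 5, x_{i+1} = (x_i − a_i)/5, with x_0 = x:
  x_0 = 3/8;  a_0 = 1;  x_1 = (x_0 − 1)/5 = -1/8
  x_1 = -1/8;  a_1 = 3;  x_2 = (x_1 − 3)/5 = -5/8
  x_2 = -5/8;  a_2 = 0;  x_3 = (x_2 − 0)/5 = -1/8
  x_3 = -1/8;  a_3 = 3;  x_4 = (x_3 − 3)/5 = -5/8
Digits: (1, 3, 0, 3).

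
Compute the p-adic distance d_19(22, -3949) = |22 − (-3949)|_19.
d_19(22, -3949) = 1/361

Step 1 — x − y = 22 − (-3949) = 3971. Step 2 — v_19(3971) = 2 (factor: 3971 = (19^2 · 11); the sign does not affect v_p). Step 3 — |x − y|_19 = 19^{-2} = 1/361.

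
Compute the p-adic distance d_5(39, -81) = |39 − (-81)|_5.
d_5(39, -81) = 1/5

Step 1 — x − y = 39 − (-81) = 120. Step 2 — v_5(120) = 1 (factor: 120 = (5^1 · 24); the sign does not affect v_p). Step 3 — |x − y|_5 = 5^{-1} = 1/5.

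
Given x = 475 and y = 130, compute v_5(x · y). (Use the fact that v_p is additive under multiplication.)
v_5(61750) = 3

v_p(x) = 2 (factor: 475 = 5^2 · 19); v_p(y) = 1 (factor: 130 = 5^1 · 26). Additivity: v_p(xy) = v_p(x) + v_p(y) = 2 + 1 = 3. (Direct check: xy = 61750 = 5^3 · (494).)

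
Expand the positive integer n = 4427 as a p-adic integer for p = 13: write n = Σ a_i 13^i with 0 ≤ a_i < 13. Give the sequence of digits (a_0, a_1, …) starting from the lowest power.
(a_0, a_1, …) = (7, 2, 0, 2)

Repeated division by 13 gives the digits low-to-high: 4427 = 7 + 2·13^1 + 2·13^3. Digit sequence: (7, 2, 0, 2).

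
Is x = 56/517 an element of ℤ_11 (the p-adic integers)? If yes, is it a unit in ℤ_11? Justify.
x ∉ ℤ_11 (v_11(x) = -1 < 0)

ℤ_11 = {x ∈ ℚ_11 : v_11(x) ≥ 0} and ℤ_11^× = {x ∈ ℤ_11 : v_11(x) = 0}. Here v_11(56/517) = v_11(num) − v_11(den) = -1; compare against these criteria.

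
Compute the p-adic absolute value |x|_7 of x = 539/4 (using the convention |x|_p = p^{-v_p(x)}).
|539/4|_7 = 1/49

Step 1 — compute v_7(x) by factoring powers of 7 out of the numerator and denominator: v_7(539/4) = 2. Step 2 — apply |x|_p = p^{-v_p(x)} = 7^{-2} = 1/49.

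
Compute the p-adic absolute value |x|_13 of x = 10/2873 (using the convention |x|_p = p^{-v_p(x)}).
|10/2873|_13 = 169

Step 1 — compute v_13(x) by factoring powers of 13 out of the numerator and denominator: v_13(10/2873) = -2. Step 2 — apply |x|_p = p^{-v_p(x)} = 13^{2} = 169.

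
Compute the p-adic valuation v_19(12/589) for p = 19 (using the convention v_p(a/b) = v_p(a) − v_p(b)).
v_19(12/589) = -1

Factor powers of 19 from the numerator and denominator of the reduced fraction: 12 = 19^0 · 12 and 589 = 19^1 · 31. Apply v_p(a/b) = v_p(a) − v_p(b): v_19(12/589) = 0 − 1 = -1.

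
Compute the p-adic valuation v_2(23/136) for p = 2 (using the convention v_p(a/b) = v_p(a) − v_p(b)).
v_2(23/136) = -3

Factor powers of 2 from the numerator and denominator of the reduced fraction: 23 = 2^0 · 23 and 136 = 2^3 · 17. Apply v_p(a/b) = v_p(a) − v_p(b): v_2(23/136) = 0 − 3 = -3.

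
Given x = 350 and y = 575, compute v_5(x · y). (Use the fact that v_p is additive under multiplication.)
v_5(201250) = 4

v_p(x) = 2 (factor: 350 = 5^2 · 14); v_p(y) = 2 (factor: 575 = 5^2 · 23). Additivity: v_p(xy) = v_p(x) + v_p(y) = 2 + 2 = 4. (Direct check: xy = 201250 = 5^4 · (322).)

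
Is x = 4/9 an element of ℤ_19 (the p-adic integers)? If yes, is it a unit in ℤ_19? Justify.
x ∈ ℤ_19^× (unit); v_19(x) = 0

ℤ_19 = {x ∈ ℚ_19 : v_19(x) ≥ 0} and ℤ_19^× = {x ∈ ℤ_19 : v_19(x) = 0}. Here v_19(4/9) = v_19(num) − v_19(den) = 0; compare against these criteria.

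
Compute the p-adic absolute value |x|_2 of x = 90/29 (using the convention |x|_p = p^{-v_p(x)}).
|90/29|_2 = 1/2

Step 1 — compute v_2(x) by factoring powers of 2 out of the numerator and denominator: v_2(90/29) = 1. Step 2 — apply |x|_p = p^{-v_p(x)} = 2^{-1} = 1/2.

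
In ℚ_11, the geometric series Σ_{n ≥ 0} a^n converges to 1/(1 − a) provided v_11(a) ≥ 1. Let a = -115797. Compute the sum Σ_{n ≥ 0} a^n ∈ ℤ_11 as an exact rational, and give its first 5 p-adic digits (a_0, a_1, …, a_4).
Σ a^n = 1/(1 − a) = 1/115798;  first 5 digits = (1, 0, 0, 1, 3)

v_11(a) = 3 ≥ 1, so the series converges in ℤ_11 to 1/(1 − a) = 1/(1 − (-115797)) = 1/115798. Expand this rational in ℤ_11: compute digits iteratively via d_i = x_i mod 11, x_{i+1} = (x_i − d_i)/11. The first 5 digits are (1, 0, 0, 1, 3).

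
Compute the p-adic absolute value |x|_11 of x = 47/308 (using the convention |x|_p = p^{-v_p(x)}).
|47/308|_11 = 11

Step 1 — compute v_11(x) by factoring powers of 11 out of the numerator and denominator: v_11(47/308) = -1. Step 2 — apply |x|_p = p^{-v_p(x)} = 11^{1} = 11.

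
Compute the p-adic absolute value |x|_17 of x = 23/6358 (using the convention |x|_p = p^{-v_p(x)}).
|23/6358|_17 = 289

Step 1 — compute v_17(x) by factoring powers of 17 out of the numerator and denominator: v_17(23/6358) = -2. Step 2 — apply |x|_p = p^{-v_p(x)} = 17^{2} = 289.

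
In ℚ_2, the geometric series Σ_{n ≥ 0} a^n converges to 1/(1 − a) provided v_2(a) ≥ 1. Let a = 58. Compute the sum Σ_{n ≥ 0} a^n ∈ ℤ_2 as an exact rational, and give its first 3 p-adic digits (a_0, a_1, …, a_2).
Σ a^n = 1/(1 − a) = -1/57;  first 3 digits = (1, 1, 1)

v_2(a) = 1 ≥ 1, so the series converges in ℤ_2 to 1/(1 − a) = 1/(1 − 58) = -1/57. Expand this rational in ℤ_2: compute digits iteratively via d_i = x_i mod 2, x_{i+1} = (x_i − d_i)/2. The first 3 digits are (1, 1, 1).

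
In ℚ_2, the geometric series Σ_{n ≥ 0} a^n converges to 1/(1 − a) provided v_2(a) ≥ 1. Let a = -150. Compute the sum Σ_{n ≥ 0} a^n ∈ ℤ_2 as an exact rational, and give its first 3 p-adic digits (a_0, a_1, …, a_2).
Σ a^n = 1/(1 − a) = 1/151;  first 3 digits = (1, 1, 1)

v_2(a) = 1 ≥ 1, so the series converges in ℤ_2 to 1/(1 − a) = 1/(1 − (-150)) = 1/151. Expand this rational in ℤ_2: compute digits iteratively via d_i = x_i mod 2, x_{i+1} = (x_i − d_i)/2. The first 3 digits are (1, 1, 1).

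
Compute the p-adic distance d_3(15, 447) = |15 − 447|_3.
d_3(15, 447) = 1/27

Step 1 — x − y = 15 − 447 = -432. Step 2 — v_3(-432) = 3 (factor: -432 = −(3^3 · 16); the sign does not affect v_p). Step 3 — |x − y|_3 = 3^{-3} = 1/27.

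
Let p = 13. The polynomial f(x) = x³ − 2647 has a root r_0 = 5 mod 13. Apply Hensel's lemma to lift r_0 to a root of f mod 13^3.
r_2 = 1812 (mod 2197)

Hensel: r_{i+1} = r_i − f(r_i)/f′(r_i) mod 13^{i+2}, where f′(x) = 3x². Iterate:
  r_0 = 5 (mod 13)
  r_1 = 122 (mod 169)
  r_2 = 1812 (mod 2197)
Final: r = 1812 with f(r) ≡ 0 mod 13^3.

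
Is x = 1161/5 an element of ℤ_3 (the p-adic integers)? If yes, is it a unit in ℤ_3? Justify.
x ∈ ℤ_3 but not a unit; v_3(x) = 3 > 0

ℤ_3 = {x ∈ ℚ_3 : v_3(x) ≥ 0} and ℤ_3^× = {x ∈ ℤ_3 : v_3(x) = 0}. Here v_3(1161/5) = v_3(num) − v_3(den) = 3; compare against these criteria.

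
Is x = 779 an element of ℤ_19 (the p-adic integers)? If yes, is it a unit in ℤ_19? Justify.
x ∈ ℤ_19 but not a unit; v_19(x) = 1 > 0

ℤ_19 = {x ∈ ℚ_19 : v_19(x) ≥ 0} and ℤ_19^× = {x ∈ ℤ_19 : v_19(x) = 0}. Here v_19(779) = v_19(num) − v_19(den) = 1; compare against these criteria.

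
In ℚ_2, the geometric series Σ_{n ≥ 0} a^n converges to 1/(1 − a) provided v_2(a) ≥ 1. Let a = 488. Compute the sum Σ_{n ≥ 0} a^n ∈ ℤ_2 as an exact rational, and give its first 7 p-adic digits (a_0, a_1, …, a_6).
Σ a^n = 1/(1 − a) = -1/487;  first 7 digits = (1, 0, 0, 1, 0, 1, 0)

v_2(a) = 3 ≥ 1, so the series converges in ℤ_2 to 1/(1 − a) = 1/(1 − 488) = -1/487. Expand this rational in ℤ_2: compute digits iteratively via d_i = x_i mod 2, x_{i+1} = (x_i − d_i)/2. The first 7 digits are (1, 0, 0, 1, 0, 1, 0).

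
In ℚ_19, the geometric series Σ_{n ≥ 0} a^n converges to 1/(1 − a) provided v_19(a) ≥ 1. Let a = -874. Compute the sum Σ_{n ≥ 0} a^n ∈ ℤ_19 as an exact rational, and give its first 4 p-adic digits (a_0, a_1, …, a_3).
Σ a^n = 1/(1 − a) = 1/875;  first 4 digits = (1, 11, 4, 17)

v_19(a) = 1 ≥ 1, so the series converges in ℤ_19 to 1/(1 − a) = 1/(1 − (-874)) = 1/875. Expand this rational in ℤ_19: compute digits iteratively via d_i = x_i mod 19, x_{i+1} = (x_i − d_i)/19. The first 4 digits are (1, 11, 4, 17).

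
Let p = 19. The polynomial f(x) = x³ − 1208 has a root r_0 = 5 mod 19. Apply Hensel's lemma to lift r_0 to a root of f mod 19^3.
r_2 = 5781 (mod 6859)

Hensel: r_{i+1} = r_i − f(r_i)/f′(r_i) mod 19^{i+2}, where f′(x) = 3x². Iterate:
  r_0 = 5 (mod 19)
  r_1 = 5 (mod 361)
  r_2 = 5781 (mod 6859)
Final: r = 5781 with f(r) ≡ 0 mod 19^3.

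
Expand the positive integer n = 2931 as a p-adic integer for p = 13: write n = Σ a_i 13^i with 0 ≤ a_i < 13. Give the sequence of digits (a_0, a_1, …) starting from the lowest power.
(a_0, a_1, …) = (6, 4, 4, 1)

Repeated division by 13 gives the digits low-to-high: 2931 = 6 + 4·13^1 + 4·13^2 + 1·13^3. Digit sequence: (6, 4, 4, 1).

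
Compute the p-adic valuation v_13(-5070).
v_13(-5070) = 2

v_13(n) is the largest exponent k such that 13^k divides n. Factor out: -5070 = -13^2 · 30. (Sign doesn't affect v_p.) So v_13(-5070) = 2.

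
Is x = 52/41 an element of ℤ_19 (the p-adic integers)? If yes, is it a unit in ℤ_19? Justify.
x ∈ ℤ_19^× (unit); v_19(x) = 0

ℤ_19 = {x ∈ ℚ_19 : v_19(x) ≥ 0} and ℤ_19^× = {x ∈ ℤ_19 : v_19(x) = 0}. Here v_19(52/41) = v_19(num) − v_19(den) = 0; compare against these criteria.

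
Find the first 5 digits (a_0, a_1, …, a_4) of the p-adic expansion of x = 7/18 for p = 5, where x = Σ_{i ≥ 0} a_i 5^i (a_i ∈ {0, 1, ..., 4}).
(a_0, …, a_4) = (4, 4, 1, 1, 0)

v_5(7/18) = 0 (numerator and denominator both coprime to 5), so x ∈ ℤ_5^×. Compute digits iteratively via a_i = x_i mod 5, x_{i+1} = (x_i − a_i)/5, with x_0 = x:
  x_0 = 7/18;  a_0 = 4;  x_1 = (x_0 − 4)/5 = -13/18
  x_1 = -13/18;  a_1 = 4;  x_2 = (x_1 − 4)/5 = -17/18
  x_2 = -17/18;  a_2 = 1;  x_3 = (x_2 − 1)/5 = -7/18
  x_3 = -7/18;  a_3 = 1;  x_4 = (x_3 − 1)/5 = -5/18
  x_4 = -5/18;  a_4 = 0;  x_5 = (x_4 − 0)/5 = -1/18
Digits: (4, 4, 1, 1, 0).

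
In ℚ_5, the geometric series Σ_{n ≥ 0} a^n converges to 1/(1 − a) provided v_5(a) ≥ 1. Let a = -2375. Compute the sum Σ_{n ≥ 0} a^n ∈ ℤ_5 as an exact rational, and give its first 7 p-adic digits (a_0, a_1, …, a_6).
Σ a^n = 1/(1 − a) = 1/2376;  first 7 digits = (1, 0, 0, 1, 1, 4, 0)

v_5(a) = 3 ≥ 1, so the series converges in ℤ_5 to 1/(1 − a) = 1/(1 − (-2375)) = 1/2376. Expand this rational in ℤ_5: compute digits iteratively via d_i = x_i mod 5, x_{i+1} = (x_i − d_i)/5. The first 7 digits are (1, 0, 0, 1, 1, 4, 0).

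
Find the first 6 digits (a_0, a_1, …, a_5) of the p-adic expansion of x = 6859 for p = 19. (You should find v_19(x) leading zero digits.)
(a_0, …, a_5) = (0, 0, 0, 1, 0, 0)

v_19(6859) = 3, so a_0 = ... = a_2 = 0. Factor out: x = 19^3 · u with u = 1 a unit in ℤ_19. Expand u iteratively via a_{v+i} = u_i mod 19, u_{i+1} = (u_i − a_{v+i})/19:
  u_0 = 1;  a_3 = 1;  u_1 = (u_0 − 1)/19 = 0
  u_1 = 0;  a_4 = 0;  u_2 = (u_1 − 0)/19 = 0
  u_2 = 0;  a_5 = 0;  u_3 = (u_2 − 0)/19 = 0
Digits: (0, 0, 0, 1, 0, 0).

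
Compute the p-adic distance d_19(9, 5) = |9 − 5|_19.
d_19(9, 5) = 1

Step 1 — x − y = 9 − 5 = 4. Step 2 — v_19(4) = 0 (factor: 4 = (19^0 · 4); the sign does not affect v_p). Step 3 — |x − y|_19 = 19^{0} = 1.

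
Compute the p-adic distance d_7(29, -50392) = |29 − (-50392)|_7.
d_7(29, -50392) = 1/16807

Step 1 — x − y = 29 − (-50392) = 50421. Step 2 — v_7(50421) = 5 (factor: 50421 = (7^5 · 3); the sign does not affect v_p). Step 3 — |x − y|_7 = 7^{-5} = 1/16807.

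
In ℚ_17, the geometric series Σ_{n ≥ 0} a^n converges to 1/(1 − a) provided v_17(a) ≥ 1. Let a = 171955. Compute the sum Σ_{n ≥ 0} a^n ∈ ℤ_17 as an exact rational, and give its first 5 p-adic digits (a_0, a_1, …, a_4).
Σ a^n = 1/(1 − a) = -1/171954;  first 5 digits = (1, 0, 0, 1, 2)

v_17(a) = 3 ≥ 1, so the series converges in ℤ_17 to 1/(1 − a) = 1/(1 − 171955) = -1/171954. Expand this rational in ℤ_17: compute digits iteratively via d_i = x_i mod 17, x_{i+1} = (x_i − d_i)/17. The first 5 digits are (1, 0, 0, 1, 2).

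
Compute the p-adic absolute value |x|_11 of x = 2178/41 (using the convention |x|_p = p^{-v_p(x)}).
|2178/41|_11 = 1/121

Step 1 — compute v_11(x) by factoring powers of 11 out of the numerator and denominator: v_11(2178/41) = 2. Step 2 — apply |x|_p = p^{-v_p(x)} = 11^{-2} = 1/121.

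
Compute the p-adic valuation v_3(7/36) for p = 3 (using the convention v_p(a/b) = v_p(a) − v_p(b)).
v_3(7/36) = -2

Factor powers of 3 from the numerator and denominator of the reduced fraction: 7 = 3^0 · 7 and 36 = 3^2 · 4. Apply v_p(a/b) = v_p(a) − v_p(b): v_3(7/36) = 0 − 2 = -2.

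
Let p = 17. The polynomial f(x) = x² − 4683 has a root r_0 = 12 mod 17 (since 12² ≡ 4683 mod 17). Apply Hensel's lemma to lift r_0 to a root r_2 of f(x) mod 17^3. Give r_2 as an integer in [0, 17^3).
r_2 = 454 (mod 4913)

Hensel's recurrence: r_{i+1} = r_i − f(r_i)·(f′(r_i))^{-1} mod 17^{i+2}, with f′(x) = 2x. Iterate:
  r_0 = 12 (mod 17)
  r_1 = 165 (mod 289)
  r_2 = 454 (mod 4913)
Final: r_2 = 454, and one checks f(r_2) ≡ 0 mod 17^3.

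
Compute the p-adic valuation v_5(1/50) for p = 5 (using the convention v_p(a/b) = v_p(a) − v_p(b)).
v_5(1/50) = -2

Factor powers of 5 from the numerator and denominator of the reduced fraction: 1 = 5^0 · 1 and 50 = 5^2 · 2. Apply v_p(a/b) = v_p(a) − v_p(b): v_5(1/50) = 0 − 2 = -2.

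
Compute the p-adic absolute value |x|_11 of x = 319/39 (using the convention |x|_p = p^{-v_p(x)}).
|319/39|_11 = 1/11

Step 1 — compute v_11(x) by factoring powers of 11 out of the numerator and denominator: v_11(319/39) = 1. Step 2 — apply |x|_p = p^{-v_p(x)} = 11^{-1} = 1/11.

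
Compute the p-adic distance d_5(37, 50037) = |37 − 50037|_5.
d_5(37, 50037) = 1/3125

Step 1 — x − y = 37 − 50037 = -50000. Step 2 — v_5(-50000) = 5 (factor: -50000 = −(5^5 · 16); the sign does not affect v_p). Step 3 — |x − y|_5 = 5^{-5} = 1/3125.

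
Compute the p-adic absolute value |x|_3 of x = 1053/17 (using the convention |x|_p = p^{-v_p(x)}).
|1053/17|_3 = 1/81

Step 1 — compute v_3(x) by factoring powers of 3 out of the numerator and denominator: v_3(1053/17) = 4. Step 2 — apply |x|_p = p^{-v_p(x)} = 3^{-4} = 1/81.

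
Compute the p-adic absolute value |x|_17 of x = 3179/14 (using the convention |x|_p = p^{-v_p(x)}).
|3179/14|_17 = 1/289

Step 1 — compute v_17(x) by factoring powers of 17 out of the numerator and denominator: v_17(3179/14) = 2. Step 2 — apply |x|_p = p^{-v_p(x)} = 17^{-2} = 1/289.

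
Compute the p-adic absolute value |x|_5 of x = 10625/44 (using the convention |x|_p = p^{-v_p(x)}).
|10625/44|_5 = 1/625

Step 1 — compute v_5(x) by factoring powers of 5 out of the numerator and denominator: v_5(10625/44) = 4. Step 2 — apply |x|_p = p^{-v_p(x)} = 5^{-4} = 1/625.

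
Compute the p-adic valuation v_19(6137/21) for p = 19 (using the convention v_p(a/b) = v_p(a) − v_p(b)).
v_19(6137/21) = 2

Factor powers of 19 from the numerator and denominator of the reduced fraction: 6137 = 19^2 · 17 and 21 = 19^0 · 21. Apply v_p(a/b) = v_p(a) − v_p(b): v_19(6137/21) = 2 − 0 = 2.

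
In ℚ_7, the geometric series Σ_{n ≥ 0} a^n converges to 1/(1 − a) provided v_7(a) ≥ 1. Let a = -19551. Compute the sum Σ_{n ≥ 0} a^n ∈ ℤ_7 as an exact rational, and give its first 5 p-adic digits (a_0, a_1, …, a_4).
Σ a^n = 1/(1 − a) = 1/19552;  first 5 digits = (1, 0, 0, 6, 5)

v_7(a) = 3 ≥ 1, so the series converges in ℤ_7 to 1/(1 − a) = 1/(1 − (-19551)) = 1/19552. Expand this rational in ℤ_7: compute digits iteratively via d_i = x_i mod 7, x_{i+1} = (x_i − d_i)/7. The first 5 digits are (1, 0, 0, 6, 5).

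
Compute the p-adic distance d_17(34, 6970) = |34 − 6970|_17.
d_17(34, 6970) = 1/289

Step 1 — x − y = 34 − 6970 = -6936. Step 2 — v_17(-6936) = 2 (factor: -6936 = −(17^2 · 24); the sign does not affect v_p). Step 3 — |x − y|_17 = 17^{-2} = 1/289.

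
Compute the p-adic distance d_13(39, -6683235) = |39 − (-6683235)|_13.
d_13(39, -6683235) = 1/371293

Step 1 — x − y = 39 − (-6683235) = 6683274. Step 2 — v_13(6683274) = 5 (factor: 6683274 = (13^5 · 18); the sign does not affect v_p). Step 3 — |x − y|_13 = 13^{-5} = 1/371293.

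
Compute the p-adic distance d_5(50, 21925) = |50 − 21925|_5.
d_5(50, 21925) = 1/3125

Step 1 — x − y = 50 − 21925 = -21875. Step 2 — v_5(-21875) = 5 (factor: -21875 = −(5^5 · 7); the sign does not affect v_p). Step 3 — |x − y|_5 = 5^{-5} = 1/3125.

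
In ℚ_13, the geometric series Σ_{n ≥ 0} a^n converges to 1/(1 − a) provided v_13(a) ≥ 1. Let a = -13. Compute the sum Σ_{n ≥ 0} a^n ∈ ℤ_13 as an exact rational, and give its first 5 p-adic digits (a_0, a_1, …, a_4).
Σ a^n = 1/(1 − a) = 1/14;  first 5 digits = (1, 12, 0, 12, 0)

v_13(a) = 1 ≥ 1, so the series converges in ℤ_13 to 1/(1 − a) = 1/(1 − (-13)) = 1/14. Expand this rational in ℤ_13: compute digits iteratively via d_i = x_i mod 13, x_{i+1} = (x_i − d_i)/13. The first 5 digits are (1, 12, 0, 12, 0).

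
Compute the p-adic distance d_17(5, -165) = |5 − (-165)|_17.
d_17(5, -165) = 1/17

Step 1 — x − y = 5 − (-165) = 170. Step 2 — v_17(170) = 1 (factor: 170 = (17^1 · 10); the sign does not affect v_p). Step 3 — |x − y|_17 = 17^{-1} = 1/17.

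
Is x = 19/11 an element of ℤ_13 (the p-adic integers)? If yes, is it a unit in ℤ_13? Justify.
x ∈ ℤ_13^× (unit); v_13(x) = 0

ℤ_13 = {x ∈ ℚ_13 : v_13(x) ≥ 0} and ℤ_13^× = {x ∈ ℤ_13 : v_13(x) = 0}. Here v_13(19/11) = v_13(num) − v_13(den) = 0; compare against these criteria.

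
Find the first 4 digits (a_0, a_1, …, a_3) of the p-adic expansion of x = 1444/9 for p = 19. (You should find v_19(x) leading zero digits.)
(a_0, …, a_3) = (0, 0, 11, 10)

v_19(1444/9) = 2, so a_0 = ... = a_1 = 0. Factor out: x = 19^2 · u with u = 4/9 a unit in ℤ_19. Expand u iteratively via a_{v+i} = u_i mod 19, u_{i+1} = (u_i − a_{v+i})/19:
  u_0 = 4/9;  a_2 = 11;  u_1 = (u_0 − 11)/19 = -5/9
  u_1 = -5/9;  a_3 = 10;  u_2 = (u_1 − 10)/19 = -5/9
Digits: (0, 0, 11, 10).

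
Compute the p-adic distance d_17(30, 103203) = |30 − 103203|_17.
d_17(30, 103203) = 1/4913

Step 1 — x − y = 30 − 103203 = -103173. Step 2 — v_17(-103173) = 3 (factor: -103173 = −(17^3 · 21); the sign does not affect v_p). Step 3 — |x − y|_17 = 17^{-3} = 1/4913.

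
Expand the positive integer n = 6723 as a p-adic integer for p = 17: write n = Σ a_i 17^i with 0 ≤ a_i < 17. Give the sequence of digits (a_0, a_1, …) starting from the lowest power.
(a_0, a_1, …) = (8, 4, 6, 1)

Repeated division by 17 gives the digits low-to-high: 6723 = 8 + 4·17^1 + 6·17^2 + 1·17^3. Digit sequence: (8, 4, 6, 1).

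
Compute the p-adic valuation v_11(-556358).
v_11(-556358) = 4

v_11(n) is the largest exponent k such that 11^k divides n. Factor out: -556358 = -11^4 · 38. (Sign doesn't affect v_p.) So v_11(-556358) = 4.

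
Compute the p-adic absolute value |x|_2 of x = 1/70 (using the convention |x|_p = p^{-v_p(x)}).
|1/70|_2 = 2

Step 1 — compute v_2(x) by factoring powers of 2 out of the numerator and denominator: v_2(1/70) = -1. Step 2 — apply |x|_p = p^{-v_p(x)} = 2^{1} = 2.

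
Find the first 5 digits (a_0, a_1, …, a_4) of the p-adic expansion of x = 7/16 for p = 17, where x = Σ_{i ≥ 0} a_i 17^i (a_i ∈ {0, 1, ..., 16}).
(a_0, …, a_4) = (10, 9, 9, 9, 9)

v_17(7/16) = 0 (numerator and denominator both coprime to 17), so x ∈ ℤ_17^×. Compute digits iteratively via a_i = x_i mod 17, x_{i+1} = (x_i − a_i)/17, with x_0 = x:
  x_0 = 7/16;  a_0 = 10;  x_1 = (x_0 − 10)/17 = -9/16
  x_1 = -9/16;  a_1 = 9;  x_2 = (x_1 − 9)/17 = -9/16
  x_2 = -9/16;  a_2 = 9;  x_3 = (x_2 − 9)/17 = -9/16
  x_3 = -9/16;  a_3 = 9;  x_4 = (x_3 − 9)/17 = -9/16
  x_4 = -9/16;  a_4 = 9;  x_5 = (x_4 − 9)/17 = -9/16
Digits: (10, 9, 9, 9, 9).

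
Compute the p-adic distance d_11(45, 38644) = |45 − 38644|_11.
d_11(45, 38644) = 1/1331

Step 1 — x − y = 45 − 38644 = -38599. Step 2 — v_11(-38599) = 3 (factor: -38599 = −(11^3 · 29); the sign does not affect v_p). Step 3 — |x − y|_11 = 11^{-3} = 1/1331.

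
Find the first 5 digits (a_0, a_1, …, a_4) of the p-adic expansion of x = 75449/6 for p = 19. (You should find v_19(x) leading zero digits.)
(a_0, …, a_4) = (0, 0, 0, 5, 3)

v_19(75449/6) = 3, so a_0 = ... = a_2 = 0. Factor out: x = 19^3 · u with u = 11/6 a unit in ℤ_19. Expand u iteratively via a_{v+i} = u_i mod 19, u_{i+1} = (u_i − a_{v+i})/19:
  u_0 = 11/6;  a_3 = 5;  u_1 = (u_0 − 5)/19 = -1/6
  u_1 = -1/6;  a_4 = 3;  u_2 = (u_1 − 3)/19 = -1/6
Digits: (0, 0, 0, 5, 3).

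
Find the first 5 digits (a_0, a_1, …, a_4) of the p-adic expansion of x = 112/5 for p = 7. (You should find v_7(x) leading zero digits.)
(a_0, …, a_4) = (0, 6, 1, 4, 5)

v_7(112/5) = 1, so a_0 = ... = a_0 = 0. Factor out: x = 7^1 · u with u = 16/5 a unit in ℤ_7. Expand u iteratively via a_{v+i} = u_i mod 7, u_{i+1} = (u_i − a_{v+i})/7:
  u_0 = 16/5;  a_1 = 6;  u_1 = (u_0 − 6)/7 = -2/5
  u_1 = -2/5;  a_2 = 1;  u_2 = (u_1 − 1)/7 = -1/5
  u_2 = -1/5;  a_3 = 4;  u_3 = (u_2 − 4)/7 = -3/5
  u_3 = -3/5;  a_4 = 5;  u_4 = (u_3 − 5)/7 = -4/5
Digits: (0, 6, 1, 4, 5).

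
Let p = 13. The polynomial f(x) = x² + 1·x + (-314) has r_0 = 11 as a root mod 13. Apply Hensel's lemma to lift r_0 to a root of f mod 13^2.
r_1 = 63 (mod 169)

Hensel: r_{i+1} = r_i − f(r_i)·(f′(r_i))^{-1} mod 13^{i+2}, f′(x) = 2x + 1. Iterate:
  r_0 = 11 (mod 13)
  r_1 = 63 (mod 169)
Final: r = 63 satisfies f(r) ≡ 0 mod 13^2.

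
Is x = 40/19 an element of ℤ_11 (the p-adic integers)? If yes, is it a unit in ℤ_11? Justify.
x ∈ ℤ_11^× (unit); v_11(x) = 0

ℤ_11 = {x ∈ ℚ_11 : v_11(x) ≥ 0} and ℤ_11^× = {x ∈ ℤ_11 : v_11(x) = 0}. Here v_11(40/19) = v_11(num) − v_11(den) = 0; compare against these criteria.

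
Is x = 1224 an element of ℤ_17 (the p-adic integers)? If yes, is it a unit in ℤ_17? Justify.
x ∈ ℤ_17 but not a unit; v_17(x) = 1 > 0

ℤ_17 = {x ∈ ℚ_17 : v_17(x) ≥ 0} and ℤ_17^× = {x ∈ ℤ_17 : v_17(x) = 0}. Here v_17(1224) = v_17(num) − v_17(den) = 1; compare against these criteria.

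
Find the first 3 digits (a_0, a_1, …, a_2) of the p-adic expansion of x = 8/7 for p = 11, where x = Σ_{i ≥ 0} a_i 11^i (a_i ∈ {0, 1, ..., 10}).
(a_0, …, a_2) = (9, 4, 9)

v_11(8/7) = 0 (numerator and denominator both coprime to 11), so x ∈ ℤ_11^×. Compute digits iteratively via a_i = x_i mod 11, x_{i+1} = (x_i − a_i)/11, with x_0 = x:
  x_0 = 8/7;  a_0 = 9;  x_1 = (x_0 − 9)/11 = -5/7
  x_1 = -5/7;  a_1 = 4;  x_2 = (x_1 − 4)/11 = -3/7
  x_2 = -3/7;  a_2 = 9;  x_3 = (x_2 − 9)/11 = -6/7
Digits: (9, 4, 9).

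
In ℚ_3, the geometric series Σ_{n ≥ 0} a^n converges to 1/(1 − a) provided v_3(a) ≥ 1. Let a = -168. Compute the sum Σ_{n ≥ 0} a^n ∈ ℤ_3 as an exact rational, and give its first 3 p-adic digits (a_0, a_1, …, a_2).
Σ a^n = 1/(1 − a) = 1/169;  first 3 digits = (1, 1, 0)

v_3(a) = 1 ≥ 1, so the series converges in ℤ_3 to 1/(1 − a) = 1/(1 − (-168)) = 1/169. Expand this rational in ℤ_3: compute digits iteratively via d_i = x_i mod 3, x_{i+1} = (x_i − d_i)/3. The first 3 digits are (1, 1, 0).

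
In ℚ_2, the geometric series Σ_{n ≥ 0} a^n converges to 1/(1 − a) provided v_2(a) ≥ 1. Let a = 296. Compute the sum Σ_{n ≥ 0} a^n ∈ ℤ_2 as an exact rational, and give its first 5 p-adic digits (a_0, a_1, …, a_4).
Σ a^n = 1/(1 − a) = -1/295;  first 5 digits = (1, 0, 0, 1, 0)

v_2(a) = 3 ≥ 1, so the series converges in ℤ_2 to 1/(1 − a) = 1/(1 − 296) = -1/295. Expand this rational in ℤ_2: compute digits iteratively via d_i = x_i mod 2, x_{i+1} = (x_i − d_i)/2. The first 5 digits are (1, 0, 0, 1, 0).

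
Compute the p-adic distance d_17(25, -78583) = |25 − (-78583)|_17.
d_17(25, -78583) = 1/4913

Step 1 — x − y = 25 − (-78583) = 78608. Step 2 — v_17(78608) = 3 (factor: 78608 = (17^3 · 16); the sign does not affect v_p). Step 3 — |x − y|_17 = 17^{-3} = 1/4913.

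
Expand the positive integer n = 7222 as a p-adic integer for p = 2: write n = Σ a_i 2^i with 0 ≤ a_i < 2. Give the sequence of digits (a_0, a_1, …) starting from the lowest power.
(a_0, a_1, …) = (0, 1, 1, 0, 1, 1, 0, 0, 0, 0, 1, 1, 1)

Repeated division by 2 gives the digits low-to-high: 7222 = 1·2^1 + 1·2^2 + 1·2^4 + 1·2^5 + 1·2^10 + 1·2^11 + 1·2^12. Digit sequence: (0, 1, 1, 0, 1, 1, 0, 0, 0, 0, 1, 1, 1).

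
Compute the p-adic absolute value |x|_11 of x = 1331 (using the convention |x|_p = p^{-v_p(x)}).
|1331|_11 = 1/1331

Step 1 — compute v_11(x) by factoring powers of 11 out of the numerator and denominator: v_11(1331) = 3. Step 2 — apply |x|_p = p^{-v_p(x)} = 11^{-3} = 1/1331.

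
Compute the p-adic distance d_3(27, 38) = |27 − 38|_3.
d_3(27, 38) = 1

Step 1 — x − y = 27 − 38 = -11. Step 2 — v_3(-11) = 0 (factor: -11 = −(3^0 · 11); the sign does not affect v_p). Step 3 — |x − y|_3 = 3^{0} = 1.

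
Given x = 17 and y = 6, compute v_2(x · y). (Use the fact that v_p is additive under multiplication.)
v_2(102) = 1

v_p(x) = 0 (factor: 17 = 2^0 · 17); v_p(y) = 1 (factor: 6 = 2^1 · 3). Additivity: v_p(xy) = v_p(x) + v_p(y) = 0 + 1 = 1. (Direct check: xy = 102 = 2^1 · (51).)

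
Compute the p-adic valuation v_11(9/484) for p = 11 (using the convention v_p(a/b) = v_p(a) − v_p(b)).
v_11(9/484) = -2

Factor powers of 11 from the numerator and denominator of the reduced fraction: 9 = 11^0 · 9 and 484 = 11^2 · 4. Apply v_p(a/b) = v_p(a) − v_p(b): v_11(9/484) = 0 − 2 = -2.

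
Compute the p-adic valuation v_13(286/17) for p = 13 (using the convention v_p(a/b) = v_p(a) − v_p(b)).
v_13(286/17) = 1

Factor powers of 13 from the numerator and denominator of the reduced fraction: 286 = 13^1 · 22 and 17 = 13^0 · 17. Apply v_p(a/b) = v_p(a) − v_p(b): v_13(286/17) = 1 − 0 = 1.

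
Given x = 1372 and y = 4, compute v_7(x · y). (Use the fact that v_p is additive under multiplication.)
v_7(5488) = 3

v_p(x) = 3 (factor: 1372 = 7^3 · 4); v_p(y) = 0 (factor: 4 = 7^0 · 4). Additivity: v_p(xy) = v_p(x) + v_p(y) = 3 + 0 = 3. (Direct check: xy = 5488 = 7^3 · (16).)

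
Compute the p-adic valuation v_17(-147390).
v_17(-147390) = 3

v_17(n) is the largest exponent k such that 17^k divides n. Factor out: -147390 = -17^3 · 30. (Sign doesn't affect v_p.) So v_17(-147390) = 3.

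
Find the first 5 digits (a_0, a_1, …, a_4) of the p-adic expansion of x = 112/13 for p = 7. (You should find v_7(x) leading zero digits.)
(a_0, …, a_4) = (0, 5, 0, 1, 2)

v_7(112/13) = 1, so a_0 = ... = a_0 = 0. Factor out: x = 7^1 · u with u = 16/13 a unit in ℤ_7. Expand u iteratively via a_{v+i} = u_i mod 7, u_{i+1} = (u_i − a_{v+i})/7:
  u_0 = 16/13;  a_1 = 5;  u_1 = (u_0 − 5)/7 = -7/13
  u_1 = -7/13;  a_2 = 0;  u_2 = (u_1 − 0)/7 = -1/13
  u_2 = -1/13;  a_3 = 1;  u_3 = (u_2 − 1)/7 = -2/13
  u_3 = -2/13;  a_4 = 2;  u_4 = (u_3 − 2)/7 = -4/13
Digits: (0, 5, 0, 1, 2).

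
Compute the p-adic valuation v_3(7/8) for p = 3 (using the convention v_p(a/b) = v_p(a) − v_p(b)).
v_3(7/8) = 0

Factor powers of 3 from the numerator and denominator of the reduced fraction: 7 = 3^0 · 7 and 8 = 3^0 · 8. Apply v_p(a/b) = v_p(a) − v_p(b): v_3(7/8) = 0 − 0 = 0.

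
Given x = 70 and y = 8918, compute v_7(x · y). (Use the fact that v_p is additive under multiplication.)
v_7(624260) = 4

v_p(x) = 1 (factor: 70 = 7^1 · 10); v_p(y) = 3 (factor: 8918 = 7^3 · 26). Additivity: v_p(xy) = v_p(x) + v_p(y) = 1 + 3 = 4. (Direct check: xy = 624260 = 7^4 · (260).)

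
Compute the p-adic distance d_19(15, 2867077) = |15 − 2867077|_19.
d_19(15, 2867077) = 1/130321

Step 1 — x − y = 15 − 2867077 = -2867062. Step 2 — v_19(-2867062) = 4 (factor: -2867062 = −(19^4 · 22); the sign does not affect v_p). Step 3 — |x − y|_19 = 19^{-4} = 1/130321.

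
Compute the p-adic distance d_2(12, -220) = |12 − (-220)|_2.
d_2(12, -220) = 1/8

Step 1 — x − y = 12 − (-220) = 232. Step 2 — v_2(232) = 3 (factor: 232 = (2^3 · 29); the sign does not affect v_p). Step 3 — |x − y|_2 = 2^{-3} = 1/8.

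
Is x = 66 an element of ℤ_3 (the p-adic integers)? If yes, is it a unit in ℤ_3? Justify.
x ∈ ℤ_3 but not a unit; v_3(x) = 1 > 0

ℤ_3 = {x ∈ ℚ_3 : v_3(x) ≥ 0} and ℤ_3^× = {x ∈ ℤ_3 : v_3(x) = 0}. Here v_3(66) = v_3(num) − v_3(den) = 1; compare against these criteria.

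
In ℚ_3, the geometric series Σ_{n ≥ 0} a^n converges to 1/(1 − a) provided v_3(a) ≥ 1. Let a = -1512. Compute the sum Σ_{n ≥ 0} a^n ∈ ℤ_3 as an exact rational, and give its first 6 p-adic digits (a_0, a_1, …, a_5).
Σ a^n = 1/(1 − a) = 1/1513;  first 6 digits = (1, 0, 0, 1, 2, 2)

v_3(a) = 3 ≥ 1, so the series converges in ℤ_3 to 1/(1 − a) = 1/(1 − (-1512)) = 1/1513. Expand this rational in ℤ_3: compute digits iteratively via d_i = x_i mod 3, x_{i+1} = (x_i − d_i)/3. The first 6 digits are (1, 0, 0, 1, 2, 2).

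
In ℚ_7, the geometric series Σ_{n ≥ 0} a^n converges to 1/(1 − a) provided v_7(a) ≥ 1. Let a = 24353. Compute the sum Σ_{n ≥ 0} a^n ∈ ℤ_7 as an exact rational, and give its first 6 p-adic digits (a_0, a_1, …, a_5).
Σ a^n = 1/(1 − a) = -1/24352;  first 6 digits = (1, 0, 0, 1, 3, 1)

v_7(a) = 3 ≥ 1, so the series converges in ℤ_7 to 1/(1 − a) = 1/(1 − 24353) = -1/24352. Expand this rational in ℤ_7: compute digits iteratively via d_i = x_i mod 7, x_{i+1} = (x_i − d_i)/7. The first 6 digits are (1, 0, 0, 1, 3, 1).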